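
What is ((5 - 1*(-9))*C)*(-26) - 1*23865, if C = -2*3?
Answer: -21681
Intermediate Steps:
C = -6
((5 - 1*(-9))*C)*(-26) - 1*23865 = ((5 - 1*(-9))*(-6))*(-26) - 1*23865 = ((5 + 9)*(-6))*(-26) - 23865 = (14*(-6))*(-26) - 23865 = -84*(-26) - 23865 = 2184 - 23865 = -21681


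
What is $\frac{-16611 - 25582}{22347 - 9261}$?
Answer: $- \frac{42193}{13086} \approx -3.2243$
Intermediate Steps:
$\frac{-16611 - 25582}{22347 - 9261} = \frac{-16611 - 25582}{13086} = \left(-42193\right) \frac{1}{13086} = - \frac{42193}{13086}$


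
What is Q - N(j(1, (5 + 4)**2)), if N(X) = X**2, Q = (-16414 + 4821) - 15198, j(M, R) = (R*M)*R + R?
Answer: -44142955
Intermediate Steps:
j(M, R) = R + M*R**2 (j(M, R) = (M*R)*R + R = M*R**2 + R = R + M*R**2)
Q = -26791 (Q = -11593 - 15198 = -26791)
Q - N(j(1, (5 + 4)**2)) = -26791 - ((5 + 4)**2*(1 + 1*(5 + 4)**2))**2 = -26791 - (9**2*(1 + 1*9**2))**2 = -26791 - (81*(1 + 1*81))**2 = -26791 - (81*(1 + 81))**2 = -26791 - (81*82)**2 = -26791 - 1*6642**2 = -26791 - 1*44116164 = -26791 - 44116164 = -44142955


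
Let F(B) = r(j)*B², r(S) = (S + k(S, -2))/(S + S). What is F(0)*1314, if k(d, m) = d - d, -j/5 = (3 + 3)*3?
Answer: 0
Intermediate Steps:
j = -90 (j = -5*(3 + 3)*3 = -30*3 = -5*18 = -90)
k(d, m) = 0
r(S) = ½ (r(S) = (S + 0)/(S + S) = S/((2*S)) = S*(1/(2*S)) = ½)
F(B) = B²/2
F(0)*1314 = ((½)*0²)*1314 = ((½)*0)*1314 = 0*1314 = 0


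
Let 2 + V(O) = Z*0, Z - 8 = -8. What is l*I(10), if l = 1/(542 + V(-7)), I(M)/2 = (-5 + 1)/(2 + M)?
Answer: -1/810 ≈ -0.0012346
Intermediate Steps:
Z = 0 (Z = 8 - 8 = 0)
I(M) = -8/(2 + M) (I(M) = 2*((-5 + 1)/(2 + M)) = 2*(-4/(2 + M)) = -8/(2 + M))
V(O) = -2 (V(O) = -2 + 0*0 = -2 + 0 = -2)
l = 1/540 (l = 1/(542 - 2) = 1/540 ≈ 0.0018519)
l*I(10) = (-8/(2 + 10))/540 = (-8/12)/540 = (-8*1/12)/540 = (1/540)*(-2/3) = -1/810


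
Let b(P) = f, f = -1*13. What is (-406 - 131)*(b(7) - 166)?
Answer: 96123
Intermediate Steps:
f = -13
b(P) = -13
(-406 - 131)*(b(7) - 166) = (-406 - 131)*(-13 - 166) = -537*(-179) = 96123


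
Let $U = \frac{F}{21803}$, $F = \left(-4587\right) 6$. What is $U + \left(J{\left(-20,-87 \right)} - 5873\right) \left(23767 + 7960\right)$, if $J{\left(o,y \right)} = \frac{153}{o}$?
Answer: $- \frac{81358061865193}{436060} \approx -1.8658 \cdot 10^{8}$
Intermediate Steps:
$F = -27522$
$U = - \frac{27522}{21803} \approx -1.2623$
$U + \left(J{\left(-20,-87 \right)} - 5873\right) \left(23767 + 7960\right) = - \frac{27522}{21803} + \left(\frac{153}{-20} - 5873\right) \left(23767 + 7960\right) = - \frac{27522}{21803} + \left(153 \left(- \frac{1}{20}\right) - 5873\right) 31727 = - \frac{27522}{21803} + \left(- \frac{153}{20} - 5873\right) 31727 = - \frac{27522}{21803} - \frac{3731507651}{20} = - \frac{81358061865193}{436060}$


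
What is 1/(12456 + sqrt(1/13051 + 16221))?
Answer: 20320407/253084527058 - sqrt(172681265617)/506169054116 ≈ 7.9470e-5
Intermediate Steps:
1/(12456 + sqrt(1/13051 + 16221)) = 1/(12456 + sqrt(211700272/13051)) = 1/(12456 + 4*sqrt(172681265617)/13051)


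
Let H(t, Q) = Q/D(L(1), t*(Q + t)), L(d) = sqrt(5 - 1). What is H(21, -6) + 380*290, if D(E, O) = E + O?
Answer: 34933394/317 ≈ 1.1020e+5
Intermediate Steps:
L(d) = 2 (L(d) = sqrt(4) = 2)
H(t, Q) = Q/(2 + t*(Q + t))
H(21, -6) + 380*290 = -6/(2 + 21*(-6 + 21)) + 380*290 = -6/(2 + 21*15) + 110200 = -6/(2 + 315) + 110200 = -6/317 + 110200 = 34933394/317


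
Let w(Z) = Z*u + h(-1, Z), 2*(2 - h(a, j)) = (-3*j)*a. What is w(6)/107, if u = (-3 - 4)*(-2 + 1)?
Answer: 35/107 ≈ 0.32710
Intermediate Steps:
h(a, j) = 2 + 3*a*j/2 (h(a, j) = 2 - (-3*j)*a/2 = 2 - (-3)*a*j/2 = 2 + 3*a*j/2)
u = 7 (u = -7*(-1) = 7)
w(Z) = 2 + 11*Z/2 (w(Z) = Z*7 + (2 + (3/2)*(-1)*Z) = 7*Z + (2 - 3*Z/2) = 2 + 11*Z/2)
w(6)/107 = (2 + (11/2)*6)/107 = (2 + 33)*(1/107) = 35*(1/107) = 35/107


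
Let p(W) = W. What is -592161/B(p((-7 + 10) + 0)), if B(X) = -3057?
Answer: 197387/1019 ≈ 193.71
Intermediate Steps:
-592161/B(p((-7 + 10) + 0)) = -592161/(-3057) = -592161*(-1/3057) = 197387/1019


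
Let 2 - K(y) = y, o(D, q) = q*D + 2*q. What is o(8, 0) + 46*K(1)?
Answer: 46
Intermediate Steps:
o(D, q) = 2*q + D*q (o(D, q) = D*q + 2*q = 2*q + D*q)
K(y) = 2 - y
o(8, 0) + 46*K(1) = 0*(2 + 8) + 46*(2 - 1*1) = 0*10 + 46*(2 - 1) = 0 + 46*1 = 0 + 46 = 46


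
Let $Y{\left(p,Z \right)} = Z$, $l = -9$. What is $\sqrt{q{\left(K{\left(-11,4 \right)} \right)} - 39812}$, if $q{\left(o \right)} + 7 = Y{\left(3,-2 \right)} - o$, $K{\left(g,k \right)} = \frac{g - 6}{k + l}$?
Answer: $\frac{i \sqrt{995610}}{5} \approx 199.56 i$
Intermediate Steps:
$K{\left(g,k \right)} = \frac{-6 + g}{-9 + k}$ ($K{\left(g,k \right)} = \frac{g - 6}{k - 9} = \frac{-6 + g}{-9 + k}$)
$q{\left(o \right)} = -9 - o$ ($q{\left(o \right)} = -7 - \left(2 + o\right) = -9 - o$)
$\sqrt{q{\left(K{\left(-11,4 \right)} \right)} - 39812} = \sqrt{\left(-9 - \frac{-6 - 11}{-9 + 4}\right) - 39812} = \sqrt{\left(-9 - \frac{1}{-5} \left(-17\right)\right) - 39812} = \sqrt{\left(-9 - \left(- \frac{1}{5}\right) \left(-17\right)\right) - 39812} = \sqrt{\left(-9 - \frac{17}{5}\right) - 39812} = \sqrt{- \frac{62}{5} - 39812} = \sqrt{- \frac{199122}{5}} = \frac{i \sqrt{995610}}{5}$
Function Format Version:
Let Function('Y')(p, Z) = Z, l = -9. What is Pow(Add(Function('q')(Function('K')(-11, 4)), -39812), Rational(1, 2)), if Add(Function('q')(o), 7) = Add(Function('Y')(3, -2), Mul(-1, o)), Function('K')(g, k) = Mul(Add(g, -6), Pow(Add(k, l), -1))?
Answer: Mul(Rational(1, 5), I, Pow(995610, Rational(1, 2))) ≈ Mul(199.56, I)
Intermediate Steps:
Function('K')(g, k) = Mul(Pow(Add(-9, k), -1), Add(-6, g)) (Function('K')(g, k) = Mul(Add(g, -6), Pow(Add(k, -9), -1)) = Mul(Add(-6, g), Pow(Add(-9, k), -1)) = Mul(Pow(Add(-9, k), -1), Add(-6, g)))
Function('q')(o) = Add(-9, Mul(-1, o)) (Function('q')(o) = Add(-7, Add(-2, Mul(-1, o))) = Add(-9, Mul(-1, o)))
Pow(Add(Function('q')(Function('K')(-11, 4)), -39812), Rational(1, 2)) = Pow(Add(Add(-9, Mul(-1, Mul(Pow(Add(-9, 4), -1), Add(-6, -11)))), -39812), Rational(1, 2)) = Pow(Add(Add(-9, Mul(-1, Mul(Pow(-5, -1), -17))), -39812), Rational(1, 2)) = Pow(Add(Add(-9, Mul(-1, Mul(Rational(-1, 5), -17))), -39812), Rational(1, 2)) = Pow(Add(Add(-9, Mul(-1, Rational(17, 5))), -39812), Rational(1, 2)) = Pow(Add(Add(-9, Rational(-17, 5)), -39812), Rational(1, 2)) = Pow(Add(Rational(-62, 5), -39812), Rational(1, 2)) = Pow(Rational(-199122, 5), Rational(1, 2)) = Mul(Rational(1, 5), I, Pow(995610, Rational(1, 2)))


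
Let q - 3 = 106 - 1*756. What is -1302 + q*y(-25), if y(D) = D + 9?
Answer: 9050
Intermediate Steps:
q = -647 (q = 3 + (106 - 1*756) = 3 + (106 - 756) = 3 - 650 = -647)
y(D) = 9 + D
-1302 + q*y(-25) = -1302 - 647*(9 - 25) = -1302 - 647*(-16) = -1302 + 10352 = 9050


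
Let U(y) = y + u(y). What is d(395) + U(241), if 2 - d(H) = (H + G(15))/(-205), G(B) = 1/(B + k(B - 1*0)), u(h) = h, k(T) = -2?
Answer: 1294996/2665 ≈ 485.93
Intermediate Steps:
G(B) = 1/(-2 + B) (G(B) = 1/(B - 2) = 1/(-2 + B))
U(y) = 2*y (U(y) = y + y = 2*y)
d(H) = 5331/2665 + H/205 (d(H) = 2 - (H + 1/(-2 + 15))/(-205) = 2 - (H + 1/13)*(-1)/205 = 2 - (1/13 + H)*(-1)/205 = 2 - (-1/2665 - H/205) = 2 + (1/2665 + H/205) = 5331/2665 + H/205)
d(395) + U(241) = (5331/2665 + (1/205)*395) + 2*241 = (5331/2665 + 79/41) + 482 = 10466/2665 + 482 = 1294996/2665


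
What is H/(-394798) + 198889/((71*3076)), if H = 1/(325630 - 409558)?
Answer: 1647527190287003/1809116382695856 ≈ 0.91068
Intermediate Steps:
H = -1/83928 (H = 1/(-83928) = -1/83928 ≈ -1.1915e-5)
H/(-394798) + 198889/((71*3076)) = -1/83928/(-394798) + 198889/((71*3076)) = -1/83928*(-1/394798) + 198889/218396 = 1/33134606544 + 198889*(1/218396) = 1/33134606544 + 198889/218396 = 1647527190287003/1809116382695856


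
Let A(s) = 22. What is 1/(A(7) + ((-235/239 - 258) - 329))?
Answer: -239/135270 ≈ -0.0017668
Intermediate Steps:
1/(A(7) + ((-235/239 - 258) - 329)) = 1/(22 + ((-235/239 - 258) - 329)) = 1/(22 + (-61897/239 - 329)) = 1/(22 - 140528/239) = 1/(-135270/239) = -239/135270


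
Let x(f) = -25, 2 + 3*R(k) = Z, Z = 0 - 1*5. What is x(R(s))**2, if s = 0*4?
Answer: 625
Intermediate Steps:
s = 0
Z = -5 (Z = 0 - 5 = -5)
R(k) = -7/3 (R(k) = -2/3 + (1/3)*(-5) = -2/3 - 5/3 = -7/3)
x(R(s))**2 = (-25)**2 = 625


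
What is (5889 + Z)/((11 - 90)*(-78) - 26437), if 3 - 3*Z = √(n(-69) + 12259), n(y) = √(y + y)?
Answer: -1178/4055 + √(12259 + I*√138)/60825 ≈ -0.28869 + 8.7217e-7*I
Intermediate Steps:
n(y) = √2*√y (n(y) = √(2*y) = √2*√y)
Z = 1 - √(12259 + I*√138)/3 (Z = 1 - √(√2*√(-69) + 12259)/3 = 1 - √(√2*(I*√69) + 12259)/3 = 1 - √(I*√138 + 12259)/3 = 1 - √(12259 + I*√138)/3 ≈ -35.907 - 0.017683*I)
(5889 + Z)/((11 - 90)*(-78) - 26437) = (5889 + (1 - √(12259 + I*√138)/3))/((11 - 90)*(-78) - 26437) = (5890 - √(12259 + I*√138)/3)/(-79*(-78) - 26437) = (5890 - √(12259 + I*√138)/3)/(6162 - 26437) = (5890 - √(12259 + I*√138)/3)/(-20275) = (5890 - √(12259 + I*√138)/3)*(-1/20275) = -1178/4055 + √(12259 + I*√138)/60825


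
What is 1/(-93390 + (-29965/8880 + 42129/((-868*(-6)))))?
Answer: -12432/1160965865 ≈ -1.0708e-5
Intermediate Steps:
1/(-93390 + (-29965/8880 + 42129/((-868*(-6))))) = 1/(-93390 + (-29965*1/8880 + 42129/5208)) = 1/(-93390 + (-5993/1776 + 42129*(1/5208))) = 1/(-93390 + (-5993/1776 + 453/56)) = 1/(-93390 + 58615/12432) = 1/(-1160965865/12432) = -12432/1160965865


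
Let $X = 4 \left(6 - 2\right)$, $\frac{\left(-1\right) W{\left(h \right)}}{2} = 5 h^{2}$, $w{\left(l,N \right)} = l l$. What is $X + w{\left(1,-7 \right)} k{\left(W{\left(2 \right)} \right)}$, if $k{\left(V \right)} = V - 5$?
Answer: $-29$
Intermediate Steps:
$w{\left(l,N \right)} = l^{2}$
$W{\left(h \right)} = - 10 h^{2}$ ($W{\left(h \right)} = - 2 \cdot 5 h^{2} = - 10 h^{2}$)
$k{\left(V \right)} = -5 + V$
$X = 16$ ($X = 4 \cdot 4 = 16$)
$X + w{\left(1,-7 \right)} k{\left(W{\left(2 \right)} \right)} = 16 + 1^{2} \left(-5 - 10 \cdot 2^{2}\right) = 16 + 1 \left(-5 - 40\right) = 16 + 1 \left(-45\right) = 16 - 45 = -29$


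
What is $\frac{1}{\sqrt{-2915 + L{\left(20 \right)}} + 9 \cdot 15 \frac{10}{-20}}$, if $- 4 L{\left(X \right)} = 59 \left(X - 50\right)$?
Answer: $- \frac{54}{5623} - \frac{2 i \sqrt{9890}}{28115} \approx -0.0096034 - 0.0070744 i$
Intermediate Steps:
$L{\left(X \right)} = \frac{1475}{2} - \frac{59 X}{4}$ ($L{\left(X \right)} = - \frac{59 \left(X - 50\right)}{4} = - \frac{59 \left(-50 + X\right)}{4} = - \frac{-2950 + 59 X}{4} = \frac{1475}{2} - \frac{59 X}{4}$)
$\frac{1}{\sqrt{-2915 + L{\left(20 \right)}} + 9 \cdot 15 \frac{10}{-20}} = \frac{1}{\sqrt{-2915 + \left(\frac{1475}{2} - 295\right)} + 9 \cdot 15 \frac{10}{-20}} = \frac{1}{\sqrt{-2915 + \left(\frac{1475}{2} - 295\right)} + 135 \cdot 10 \left(- \frac{1}{20}\right)} = \frac{1}{\sqrt{-2915 + \frac{885}{2}} + 135 \left(- \frac{1}{2}\right)} = \frac{1}{\sqrt{- \frac{4945}{2}} - \frac{135}{2}} = \frac{1}{\frac{i \sqrt{9890}}{2} - \frac{135}{2}} = \frac{1}{- \frac{135}{2} + \frac{i \sqrt{9890}}{2}}$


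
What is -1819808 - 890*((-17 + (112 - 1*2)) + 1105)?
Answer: -2886028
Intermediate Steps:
-1819808 - 890*((-17 + (112 - 1*2)) + 1105) = -1819808 - 890*((-17 + (112 - 2)) + 1105) = -1819808 - 890*((-17 + 110) + 1105) = -1819808 - 890*(93 + 1105) = -1819808 - 890*1198 = -1819808 - 1066220 = -2886028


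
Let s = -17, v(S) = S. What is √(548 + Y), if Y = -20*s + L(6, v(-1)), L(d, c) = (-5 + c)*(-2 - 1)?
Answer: √906 ≈ 30.100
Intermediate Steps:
L(d, c) = 15 - 3*c (L(d, c) = (-5 + c)*(-3) = 15 - 3*c)
Y = 358 (Y = -20*(-17) + (15 - 3*(-1)) = 340 + (15 + 3) = 340 + 18 = 358)
√(548 + Y) = √(548 + 358) = √906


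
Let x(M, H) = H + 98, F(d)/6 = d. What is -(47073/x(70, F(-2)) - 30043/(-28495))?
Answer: -1343928833/2450570 ≈ -548.42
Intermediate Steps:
F(d) = 6*d
x(M, H) = 98 + H
-(47073/x(70, F(-2)) - 30043/(-28495)) = -(47073/(98 + 6*(-2)) - 30043/(-28495)) = -(47073/(98 - 12) - 30043*(-1/28495)) = -(47073/86 + 30043/28495) = -1*1343928833/2450570 = -1343928833/2450570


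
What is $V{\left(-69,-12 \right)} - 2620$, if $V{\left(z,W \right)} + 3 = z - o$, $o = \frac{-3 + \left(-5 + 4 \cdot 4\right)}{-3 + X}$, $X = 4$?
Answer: $-2700$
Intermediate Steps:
$o = 8$ ($o = \frac{-3 + \left(-5 + 4 \cdot 4\right)}{-3 + 4} = \frac{-3 + \left(-5 + 16\right)}{1} = \left(-3 + 11\right) 1 = 8 \cdot 1 = 8$)
$V{\left(z,W \right)} = -11 + z$ ($V{\left(z,W \right)} = -3 + \left(z - 8\right) = -3 + \left(-8 + z\right) = -11 + z$)
$V{\left(-69,-12 \right)} - 2620 = \left(-11 - 69\right) - 2620 = -80 - 2620 = -2700$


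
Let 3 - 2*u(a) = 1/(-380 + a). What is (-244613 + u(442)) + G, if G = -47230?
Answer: -36188347/124 ≈ -2.9184e+5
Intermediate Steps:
u(a) = 3/2 - 1/(2*(-380 + a))
(-244613 + u(442)) + G = (-244613 + (-1141 + 3*442)/(2*(-380 + 442))) - 47230 = (-244613 + (½)*(-1141 + 1326)/62) - 47230 = (-244613 + (½)*(1/62)*185) - 47230 = (-244613 + 185/124) - 47230 = -30331827/124 - 47230 = -36188347/124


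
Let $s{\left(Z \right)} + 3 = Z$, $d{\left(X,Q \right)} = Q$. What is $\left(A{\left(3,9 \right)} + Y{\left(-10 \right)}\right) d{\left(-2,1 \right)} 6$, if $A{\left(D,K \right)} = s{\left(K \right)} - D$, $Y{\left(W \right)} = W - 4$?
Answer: $-66$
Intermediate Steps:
$Y{\left(W \right)} = -4 + W$ ($Y{\left(W \right)} = W - 4 = -4 + W$)
$s{\left(Z \right)} = -3 + Z$
$A{\left(D,K \right)} = -3 + K - D$ ($A{\left(D,K \right)} = \left(-3 + K\right) - D = -3 + K - D$)
$\left(A{\left(3,9 \right)} + Y{\left(-10 \right)}\right) d{\left(-2,1 \right)} 6 = \left(\left(-3 + 9 - 3\right) - 14\right) 1 \cdot 6 = \left(\left(-3 + 9 - 3\right) - 14\right) 6 = \left(3 - 14\right) 6 = \left(-11\right) 6 = -66$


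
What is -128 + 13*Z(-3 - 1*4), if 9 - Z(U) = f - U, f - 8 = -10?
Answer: -76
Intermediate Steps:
f = -2 (f = 8 - 10 = -2)
Z(U) = 11 + U (Z(U) = 9 - (-2 - U) = 9 + (2 + U) = 11 + U)
-128 + 13*Z(-3 - 1*4) = -128 + 13*(11 + (-3 - 1*4)) = -128 + 13*(11 + (-3 - 4)) = -128 + 13*(11 - 7) = -128 + 13*4 = -128 + 52 = -76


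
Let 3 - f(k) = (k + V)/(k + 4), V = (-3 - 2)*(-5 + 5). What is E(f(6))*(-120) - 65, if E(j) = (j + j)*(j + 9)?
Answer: -33157/5 ≈ -6631.4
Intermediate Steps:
V = 0 (V = -5*0 = 0)
f(k) = 3 - k/(4 + k) (f(k) = 3 - (k + 0)/(k + 4) = 3 - k/(4 + k))
E(j) = 2*j*(9 + j) (E(j) = (2*j)*(9 + j) = 2*j*(9 + j))
E(f(6))*(-120) - 65 = (2*(2*(6 + 6)/(4 + 6))*(9 + 2*(6 + 6)/(4 + 6)))*(-120) - 65 = (2*(2*12/10)*(9 + 2*12/10))*(-120) - 65 = (2*(2*(1/10)*12)*(9 + 2*(1/10)*12))*(-120) - 65 = (2*(12/5)*(9 + 12/5))*(-120) - 65 = (2*(12/5)*(57/5))*(-120) - 65 = (1368/25)*(-120) - 65 = -32832/5 - 65 = -33157/5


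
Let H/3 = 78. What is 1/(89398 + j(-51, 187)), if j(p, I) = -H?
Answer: 1/89164 ≈ 1.1215e-5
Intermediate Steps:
H = 234 (H = 3*78 = 234)
j(p, I) = -234 (j(p, I) = -1*234 = -234)
1/(89398 + j(-51, 187)) = 1/(89398 - 234) = 1/89164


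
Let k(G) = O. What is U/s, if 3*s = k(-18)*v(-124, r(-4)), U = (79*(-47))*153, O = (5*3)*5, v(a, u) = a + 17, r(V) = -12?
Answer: 568089/2675 ≈ 212.37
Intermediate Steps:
v(a, u) = 17 + a
O = 75 (O = 15*5 = 75)
k(G) = 75
U = -568089 (U = -3713*153 = -568089)
s = -2675 (s = (75*(17 - 124))/3 = (75*(-107))/3 = (⅓)*(-8025) = -2675)
U/s = -568089/(-2675) = -568089*(-1/2675) = 568089/2675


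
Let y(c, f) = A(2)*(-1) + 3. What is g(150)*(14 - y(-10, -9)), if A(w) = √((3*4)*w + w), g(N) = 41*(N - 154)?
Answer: -1804 - 164*√26 ≈ -2640.2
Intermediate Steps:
g(N) = -6314 + 41*N (g(N) = 41*(-154 + N) = -6314 + 41*N)
A(w) = √13*√w (A(w) = √(12*w + w) = √(13*w) = √13*√w)
y(c, f) = 3 - √26 (y(c, f) = (√13*√2)*(-1) + 3 = √26*(-1) + 3 = -√26 + 3 = 3 - √26)
g(150)*(14 - y(-10, -9)) = (-6314 + 41*150)*(14 - (3 - √26)) = (-6314 + 6150)*(14 + (-3 + √26)) = -164*(11 + √26) = -1804 - 164*√26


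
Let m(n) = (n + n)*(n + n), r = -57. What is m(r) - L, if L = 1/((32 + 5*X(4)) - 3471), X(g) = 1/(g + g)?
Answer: 357480980/27507 ≈ 12996.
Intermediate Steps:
m(n) = 4*n² (m(n) = (2*n)*(2*n) = 4*n²)
X(g) = 1/(2*g)
L = -8/27507 (L = 1/((32 + 5*((½)/4)) - 3471) = 1/((32 + 5*((½)*(¼))) - 3471) = 1/((32 + 5*(⅛)) - 3471) = 1/((32 + 5/8) - 3471) = 1/(261/8 - 3471) = 1/(-27507/8) = -8/27507 ≈ -0.00029084)
m(r) - L = 4*(-57)² - 1*(-8/27507) = 4*3249 + 8/27507 = 12996 + 8/27507 = 357480980/27507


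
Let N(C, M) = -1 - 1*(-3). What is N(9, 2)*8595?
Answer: 17190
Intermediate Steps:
N(C, M) = 2 (N(C, M) = -1 + 3 = 2)
N(9, 2)*8595 = 2*8595 = 17190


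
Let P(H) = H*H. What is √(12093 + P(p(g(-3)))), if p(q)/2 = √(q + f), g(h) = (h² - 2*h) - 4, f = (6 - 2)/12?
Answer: √109245/3 ≈ 110.17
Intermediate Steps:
f = ⅓ (f = 4*(1/12) = ⅓ ≈ 0.33333)
g(h) = -4 + h² - 2*h
p(q) = 2*√(⅓ + q) (p(q) = 2*√(q + ⅓) = 2*√(⅓ + q))
P(H) = H²
√(12093 + P(p(g(-3)))) = √(12093 + (2*√(3 + 9*(-4 + (-3)² - 2*(-3)))/3)²) = √(12093 + (2*√(3 + 9*(-4 + 9 + 6))/3)²) = √(12093 + (2*√(3 + 9*11)/3)²) = √(12093 + (2*√(3 + 99)/3)²) = √(12093 + (2*√102/3)²) = √(12093 + 136/3) = √(36415/3) = √109245/3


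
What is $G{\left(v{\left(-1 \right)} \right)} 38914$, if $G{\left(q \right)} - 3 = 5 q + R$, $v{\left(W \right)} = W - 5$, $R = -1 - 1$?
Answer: $-1128506$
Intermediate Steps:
$R = -2$ ($R = -1 - 1 = -2$)
$v{\left(W \right)} = -5 + W$
$G{\left(q \right)} = 1 + 5 q$ ($G{\left(q \right)} = 3 + \left(5 q - 2\right) = 3 + \left(-2 + 5 q\right) = 1 + 5 q$)
$G{\left(v{\left(-1 \right)} \right)} 38914 = \left(1 + 5 \left(-5 - 1\right)\right) 38914 = \left(1 + 5 \left(-6\right)\right) 38914 = \left(1 - 30\right) 38914 = \left(-29\right) 38914 = -1128506$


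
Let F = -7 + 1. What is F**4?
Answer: 1296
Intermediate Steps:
F = -6
F**4 = (-6)**4 = 1296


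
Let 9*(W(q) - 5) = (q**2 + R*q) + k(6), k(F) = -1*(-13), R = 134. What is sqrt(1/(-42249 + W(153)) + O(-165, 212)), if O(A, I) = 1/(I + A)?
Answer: sqrt(331751306351)/3951196 ≈ 0.14577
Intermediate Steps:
k(F) = 13
W(q) = 58/9 + q**2/9 + 134*q/9 (W(q) = 5 + ((q**2 + 134*q) + 13)/9 = 5 + (13 + q**2 + 134*q)/9 = 5 + (13/9 + q**2/9 + 134*q/9) = 58/9 + q**2/9 + 134*q/9)
O(A, I) = 1/(A + I)
sqrt(1/(-42249 + W(153)) + O(-165, 212)) = sqrt(1/(-42249 + (58/9 + (1/9)*153**2 + (134/9)*153)) + 1/(-165 + 212)) = sqrt(1/(-42249 + (58/9 + (1/9)*23409 + 2278)) + 1/47) = sqrt(1/(-42249 + (58/9 + 2601 + 2278)) + 1/47) = sqrt(1/(-42249 + 43969/9) + 1/47) = sqrt(1/(-336272/9) + 1/47) = sqrt(-9/336272 + 1/47) = sqrt(335849/15804784) = sqrt(331751306351)/3951196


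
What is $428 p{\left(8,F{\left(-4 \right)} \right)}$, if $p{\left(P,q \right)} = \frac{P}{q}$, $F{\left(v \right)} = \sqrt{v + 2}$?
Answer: $- 1712 i \sqrt{2} \approx - 2421.1 i$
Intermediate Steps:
$F{\left(v \right)} = \sqrt{2 + v}$
$428 p{\left(8,F{\left(-4 \right)} \right)} = 428 \frac{8}{\sqrt{2 - 4}} = 428 \frac{8}{\sqrt{-2}} = 428 \frac{8}{i \sqrt{2}} = 428 \cdot 8 \left(- \frac{i \sqrt{2}}{2}\right) = 428 \left(- 4 i \sqrt{2}\right) = - 1712 i \sqrt{2}$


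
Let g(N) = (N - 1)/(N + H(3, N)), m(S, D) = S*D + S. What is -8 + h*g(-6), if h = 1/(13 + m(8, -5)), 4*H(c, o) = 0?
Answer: -919/114 ≈ -8.0614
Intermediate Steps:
m(S, D) = S + D*S (m(S, D) = D*S + S = S + D*S)
H(c, o) = 0 (H(c, o) = (1/4)*0 = 0)
g(N) = (-1 + N)/N (g(N) = (N - 1)/(N + 0) = (-1 + N)/N)
h = -1/19 (h = 1/(13 + 8*(1 - 5)) = 1/(13 + 8*(-4)) = 1/(13 - 32) = 1/(-19) = -1/19 ≈ -0.052632)
-8 + h*g(-6) = -8 - (-1 - 6)/(19*(-6)) = -8 - (-1)*(-7)/114 = -8 - 1/19*7/6 = -8 - 7/114 = -919/114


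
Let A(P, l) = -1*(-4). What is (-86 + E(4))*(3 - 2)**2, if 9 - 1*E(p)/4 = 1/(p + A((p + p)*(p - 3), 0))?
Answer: -101/2 ≈ -50.500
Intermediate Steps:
A(P, l) = 4
E(p) = 36 - 4/(4 + p) (E(p) = 36 - 4/(p + 4) = 36 - 4/(4 + p))
(-86 + E(4))*(3 - 2)**2 = (-86 + 4*(35 + 9*4)/(4 + 4))*(3 - 2)**2 = (-86 + 4*(35 + 36)/8)*1**2 = (-86 + 4*(1/8)*71)*1 = (-86 + 71/2)*1 = -101/2*1 = -101/2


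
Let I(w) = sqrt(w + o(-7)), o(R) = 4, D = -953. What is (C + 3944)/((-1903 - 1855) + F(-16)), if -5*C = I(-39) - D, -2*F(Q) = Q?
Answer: -18767/18750 + I*sqrt(35)/18750 ≈ -1.0009 + 0.00031552*I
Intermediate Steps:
F(Q) = -Q/2
I(w) = sqrt(4 + w) (I(w) = sqrt(w + 4) = sqrt(4 + w))
C = -953/5 - I*sqrt(35)/5 (C = -(sqrt(4 - 39) - 1*(-953))/5 = -(sqrt(-35) + 953)/5 = -(I*sqrt(35) + 953)/5 = -(953 + I*sqrt(35))/5 = -953/5 - I*sqrt(35)/5 ≈ -190.6 - 1.1832*I)
(C + 3944)/((-1903 - 1855) + F(-16)) = ((-953/5 - I*sqrt(35)/5) + 3944)/((-1903 - 1855) - 1/2*(-16)) = (18767/5 - I*sqrt(35)/5)/(-3758 + 8) = (18767/5 - I*sqrt(35)/5)/(-3750) = (18767/5 - I*sqrt(35)/5)*(-1/3750) = -18767/18750 + I*sqrt(35)/18750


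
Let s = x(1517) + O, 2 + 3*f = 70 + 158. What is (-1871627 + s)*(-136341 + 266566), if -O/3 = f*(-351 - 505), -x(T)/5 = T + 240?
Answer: -219683845100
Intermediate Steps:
f = 226/3 (f = -⅔ + (70 + 158)/3 = -⅔ + (⅓)*228 = -⅔ + 76 = 226/3 ≈ 75.333)
x(T) = -1200 - 5*T (x(T) = -5*(T + 240) = -5*(240 + T) = -1200 - 5*T)
O = 193456 (O = -226*(-351 - 505) = -226*(-856) = -3*(-193456/3) = 193456)
s = 184671 (s = (-1200 - 5*1517) + 193456 = (-1200 - 7585) + 193456 = -8785 + 193456 = 184671)
(-1871627 + s)*(-136341 + 266566) = (-1871627 + 184671)*(-136341 + 266566) = -1686956*130225 = -219683845100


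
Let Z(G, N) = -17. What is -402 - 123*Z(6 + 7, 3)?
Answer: 1689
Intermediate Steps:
-402 - 123*Z(6 + 7, 3) = -402 - 123*(-17) = -402 + 2091 = 1689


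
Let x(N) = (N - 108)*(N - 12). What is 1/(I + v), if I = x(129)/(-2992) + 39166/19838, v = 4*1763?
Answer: 29677648/209320995049 ≈ 0.00014178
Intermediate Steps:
x(N) = (-108 + N)*(-12 + N)
v = 7052
I = 34221353/29677648 (I = (1296 + 129² - 120*129)/(-2992) + 39166/19838 = (1296 + 16641 - 15480)*(-1/2992) + 39166*(1/19838) = 2457*(-1/2992) + 19583/9919 = -2457/2992 + 19583/9919 = 34221353/29677648 ≈ 1.1531)
1/(I + v) = 1/(34221353/29677648 + 7052) = 1/(209320995049/29677648) = 29677648/209320995049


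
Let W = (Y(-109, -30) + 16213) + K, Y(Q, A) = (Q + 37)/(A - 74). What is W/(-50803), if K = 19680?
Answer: -466618/660439 ≈ -0.70653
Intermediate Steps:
Y(Q, A) = (37 + Q)/(-74 + A)
W = 466618/13 (W = ((37 - 109)/(-74 - 30) + 16213) + 19680 = (-72/(-104) + 16213) + 19680 = (-1/104*(-72) + 16213) + 19680 = (9/13 + 16213) + 19680 = 210778/13 + 19680 = 466618/13 ≈ 35894.)
W/(-50803) = (466618/13)/(-50803) = (466618/13)*(-1/50803) = -466618/660439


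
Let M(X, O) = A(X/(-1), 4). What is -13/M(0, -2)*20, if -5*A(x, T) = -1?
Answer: -1300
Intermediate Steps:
A(x, T) = ⅕ (A(x, T) = -⅕*(-1) = ⅕)
M(X, O) = ⅕
-13/M(0, -2)*20 = -13/⅕*20 = -13*5*20 = -65*20 = -1300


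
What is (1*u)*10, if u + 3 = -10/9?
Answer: -370/9 ≈ -41.111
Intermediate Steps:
u = -37/9 (u = -3 - 10/9 = -37/9 ≈ -4.1111)
(1*u)*10 = (1*(-37/9))*10 = -37/9*10 = -370/9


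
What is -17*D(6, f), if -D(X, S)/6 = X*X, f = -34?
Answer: 3672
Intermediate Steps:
D(X, S) = -6*X**2 (D(X, S) = -6*X*X = -6*X**2)
-17*D(6, f) = -(-102)*6**2 = -(-102)*36 = -17*(-216) = 3672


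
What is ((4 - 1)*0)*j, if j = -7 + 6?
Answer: 0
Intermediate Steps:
j = -1
((4 - 1)*0)*j = ((4 - 1)*0)*(-1) = (3*0)*(-1) = 0*(-1) = 0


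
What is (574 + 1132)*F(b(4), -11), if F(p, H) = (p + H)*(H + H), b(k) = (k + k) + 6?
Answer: -112596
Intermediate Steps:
b(k) = 6 + 2*k (b(k) = 2*k + 6 = 6 + 2*k)
F(p, H) = 2*H*(H + p) (F(p, H) = (H + p)*(2*H) = 2*H*(H + p))
(574 + 1132)*F(b(4), -11) = (574 + 1132)*(2*(-11)*(-11 + (6 + 2*4))) = 1706*(2*(-11)*(-11 + (6 + 8))) = 1706*(2*(-11)*(-11 + 14)) = 1706*(2*(-11)*3) = 1706*(-66) = -112596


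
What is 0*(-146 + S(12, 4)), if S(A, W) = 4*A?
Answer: 0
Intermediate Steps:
0*(-146 + S(12, 4)) = 0*(-146 + 4*12) = 0*(-146 + 48) = 0*(-98) = 0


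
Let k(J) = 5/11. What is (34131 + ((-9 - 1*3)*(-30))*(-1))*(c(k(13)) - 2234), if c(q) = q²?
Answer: -9127929819/121 ≈ -7.5437e+7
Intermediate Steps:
k(J) = 5/11 (k(J) = 5*(1/11) = 5/11)
(34131 + ((-9 - 1*3)*(-30))*(-1))*(c(k(13)) - 2234) = (34131 + ((-9 - 1*3)*(-30))*(-1))*((5/11)² - 2234) = (34131 + ((-9 - 3)*(-30))*(-1))*(25/121 - 2234) = (34131 - 12*(-30)*(-1))*(-270289/121) = (34131 + 360*(-1))*(-270289/121) = (34131 - 360)*(-270289/121) = 33771*(-270289/121) = -9127929819/121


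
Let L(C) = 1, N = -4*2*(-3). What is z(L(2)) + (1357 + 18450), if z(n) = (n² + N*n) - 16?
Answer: 19816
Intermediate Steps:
N = 24 (N = -8*(-3) = 24)
z(n) = -16 + n² + 24*n (z(n) = (n² + 24*n) - 16 = -16 + n² + 24*n)
z(L(2)) + (1357 + 18450) = (-16 + 1² + 24*1) + (1357 + 18450) = (-16 + 1 + 24) + 19807 = 9 + 19807 = 19816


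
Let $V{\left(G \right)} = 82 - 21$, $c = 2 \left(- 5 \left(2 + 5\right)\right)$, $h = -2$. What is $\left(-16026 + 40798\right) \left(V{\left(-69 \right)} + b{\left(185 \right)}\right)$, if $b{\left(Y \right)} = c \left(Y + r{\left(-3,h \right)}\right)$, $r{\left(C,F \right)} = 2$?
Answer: $-322754388$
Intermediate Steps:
$c = -70$ ($c = 2 \left(\left(-5\right) 7\right) = 2 \left(-35\right) = -70$)
$V{\left(G \right)} = 61$
$b{\left(Y \right)} = -140 - 70 Y$ ($b{\left(Y \right)} = - 70 \left(Y + 2\right) = - 70 \left(2 + Y\right) = -140 - 70 Y$)
$\left(-16026 + 40798\right) \left(V{\left(-69 \right)} + b{\left(185 \right)}\right) = \left(-16026 + 40798\right) \left(61 - 13090\right) = 24772 \left(61 - 13090\right) = 24772 \left(-13029\right) = -322754388$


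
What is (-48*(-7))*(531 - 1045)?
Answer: -172704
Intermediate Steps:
(-48*(-7))*(531 - 1045) = 336*(-514) = -172704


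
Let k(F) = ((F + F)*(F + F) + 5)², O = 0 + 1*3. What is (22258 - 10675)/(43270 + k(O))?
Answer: 11583/44951 ≈ 0.25768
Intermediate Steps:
O = 3 (O = 0 + 3 = 3)
k(F) = (5 + 4*F²)² (k(F) = ((2*F)*(2*F) + 5)² = (4*F² + 5)² = (5 + 4*F²)²)
(22258 - 10675)/(43270 + k(O)) = (22258 - 10675)/(43270 + (5 + 4*3²)²) = 11583/(43270 + (5 + 4*9)²) = 11583/(43270 + (5 + 36)²) = 11583/(43270 + 41²) = 11583/(43270 + 1681) = 11583/44951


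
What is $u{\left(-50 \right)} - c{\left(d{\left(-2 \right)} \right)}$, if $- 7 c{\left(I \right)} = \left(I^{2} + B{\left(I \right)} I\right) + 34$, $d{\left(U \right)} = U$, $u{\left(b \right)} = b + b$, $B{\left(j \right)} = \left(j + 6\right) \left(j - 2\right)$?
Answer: $-90$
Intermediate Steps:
$B{\left(j \right)} = \left(-2 + j\right) \left(6 + j\right)$ ($B{\left(j \right)} = \left(6 + j\right) \left(-2 + j\right) = \left(-2 + j\right) \left(6 + j\right)$)
$u{\left(b \right)} = 2 b$
$c{\left(I \right)} = - \frac{34}{7} - \frac{I^{2}}{7} - \frac{I \left(-12 + I^{2} + 4 I\right)}{7}$ ($c{\left(I \right)} = - \frac{\left(I^{2} + \left(-12 + I^{2} + 4 I\right) I\right) + 34}{7} = - \frac{\left(I^{2} + I \left(-12 + I^{2} + 4 I\right)\right) + 34}{7} = - \frac{34 + I^{2} + I \left(-12 + I^{2} + 4 I\right)}{7} = - \frac{34}{7} - \frac{I^{2}}{7} - \frac{I \left(-12 + I^{2} + 4 I\right)}{7}$)
$u{\left(-50 \right)} - c{\left(d{\left(-2 \right)} \right)} = 2 \left(-50\right) - \left(- \frac{34}{7} - \frac{5 \left(-2\right)^{2}}{7} - \frac{\left(-2\right)^{3}}{7} + \frac{12}{7} \left(-2\right)\right) = -100 - \left(- \frac{34}{7} - \frac{20}{7} - - \frac{8}{7} - \frac{24}{7}\right) = -100 - \left(- \frac{34}{7} - \frac{20}{7} + \frac{8}{7} - \frac{24}{7}\right) = -100 - -10 = -100 + 10 = -90$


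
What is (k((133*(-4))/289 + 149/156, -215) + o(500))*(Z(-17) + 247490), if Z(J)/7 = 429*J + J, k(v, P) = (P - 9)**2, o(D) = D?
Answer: 9948712320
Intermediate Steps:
k(v, P) = (-9 + P)**2
Z(J) = 3010*J (Z(J) = 7*(429*J + J) = 7*(430*J) = 3010*J)
(k((133*(-4))/289 + 149/156, -215) + o(500))*(Z(-17) + 247490) = ((-9 - 215)**2 + 500)*(3010*(-17) + 247490) = ((-224)**2 + 500)*(-51170 + 247490) = (50176 + 500)*196320 = 50676*196320 = 9948712320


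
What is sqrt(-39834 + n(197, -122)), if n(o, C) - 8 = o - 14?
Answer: I*sqrt(39643) ≈ 199.11*I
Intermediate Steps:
n(o, C) = -6 + o (n(o, C) = 8 + (o - 14) = 8 + (-14 + o) = -6 + o)
sqrt(-39834 + n(197, -122)) = sqrt(-39834 + (-6 + 197)) = sqrt(-39834 + 191) = sqrt(-39643) = I*sqrt(39643)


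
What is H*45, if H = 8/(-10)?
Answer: -36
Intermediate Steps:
H = -⅘ (H = 8*(-⅒) = -⅘ ≈ -0.80000)
H*45 = -⅘*45 = -36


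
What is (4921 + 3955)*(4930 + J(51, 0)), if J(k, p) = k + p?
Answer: 44211356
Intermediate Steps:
(4921 + 3955)*(4930 + J(51, 0)) = (4921 + 3955)*(4930 + (51 + 0)) = 8876*(4930 + 51) = 8876*4981 = 44211356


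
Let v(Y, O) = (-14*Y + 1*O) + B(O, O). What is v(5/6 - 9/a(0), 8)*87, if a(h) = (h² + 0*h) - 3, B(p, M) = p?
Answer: -3277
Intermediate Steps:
a(h) = -3 + h² (a(h) = (h² + 0) - 3 = h² - 3 = -3 + h²)
v(Y, O) = -14*Y + 2*O (v(Y, O) = (-14*Y + 1*O) + O = (-14*Y + O) + O = (O - 14*Y) + O = -14*Y + 2*O)
v(5/6 - 9/a(0), 8)*87 = (-14*(5/6 - 9/(-3 + 0²)) + 2*8)*87 = (-14*(5*(⅙) - 9/(-3 + 0)) + 16)*87 = (-14*(⅚ - 9/(-3)) + 16)*87 = (-14*(⅚ - 9*(-⅓)) + 16)*87 = (-14*(⅚ + 3) + 16)*87 = (-14*23/6 + 16)*87 = (-161/3 + 16)*87 = -113/3*87 = -3277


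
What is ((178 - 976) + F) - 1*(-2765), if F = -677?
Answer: 1290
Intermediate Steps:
((178 - 976) + F) - 1*(-2765) = ((178 - 976) - 677) - 1*(-2765) = (-798 - 677) + 2765 = -1475 + 2765 = 1290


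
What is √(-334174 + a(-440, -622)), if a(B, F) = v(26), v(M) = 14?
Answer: 4*I*√20885 ≈ 578.07*I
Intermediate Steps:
a(B, F) = 14
√(-334174 + a(-440, -622)) = √(-334174 + 14) = √(-334160) = 4*I*√20885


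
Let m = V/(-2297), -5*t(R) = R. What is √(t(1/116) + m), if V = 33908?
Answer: I*√6551034501905/666130 ≈ 3.8423*I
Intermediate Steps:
t(R) = -R/5
m = -33908/2297 (m = 33908/(-2297) = 33908*(-1/2297) = -33908/2297 ≈ -14.762)
√(t(1/116) + m) = √(-⅕/116 - 33908/2297) = √(-⅕*1/116 - 33908/2297) = √(-1/580 - 33908/2297) = √(-19668937/1332260) = I*√6551034501905/666130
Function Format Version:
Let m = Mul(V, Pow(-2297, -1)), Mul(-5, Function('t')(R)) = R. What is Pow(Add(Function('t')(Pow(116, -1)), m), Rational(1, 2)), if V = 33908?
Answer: Mul(Rational(1, 666130), I, Pow(6551034501905, Rational(1, 2))) ≈ Mul(3.8423, I)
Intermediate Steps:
Function('t')(R) = Mul(Rational(-1, 5), R)
m = Rational(-33908, 2297) (m = Mul(33908, Pow(-2297, -1)) = Mul(33908, Rational(-1, 2297)) = Rational(-33908, 2297) ≈ -14.762)
Pow(Add(Function('t')(Pow(116, -1)), m), Rational(1, 2)) = Pow(Add(Mul(Rational(-1, 5), Pow(116, -1)), Rational(-33908, 2297)), Rational(1, 2)) = Pow(Add(Mul(Rational(-1, 5), Rational(1, 116)), Rational(-33908, 2297)), Rational(1, 2)) = Pow(Add(Rational(-1, 580), Rational(-33908, 2297)), Rational(1, 2)) = Pow(Rational(-19668937, 1332260), Rational(1, 2)) = Mul(Rational(1, 666130), I, Pow(6551034501905, Rational(1, 2)))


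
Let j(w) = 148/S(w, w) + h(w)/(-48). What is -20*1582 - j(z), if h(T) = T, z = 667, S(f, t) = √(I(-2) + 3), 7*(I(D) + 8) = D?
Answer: -1518053/48 + 4*I*√259 ≈ -31626.0 + 64.374*I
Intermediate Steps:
I(D) = -8 + D/7
S(f, t) = I*√259/7 (S(f, t) = √((-8 + (⅐)*(-2)) + 3) = √((-8 - 2/7) + 3) = √(-58/7 + 3) = √(-37/7) = I*√259/7)
j(w) = -w/48 - 4*I*√259 (j(w) = 148/((I*√259/7)) + w/(-48) = 148*(-I*√259/37) + w*(-1/48) = -4*I*√259 - w/48 = -w/48 - 4*I*√259)
-20*1582 - j(z) = -20*1582 - (-1/48*667 - 4*I*√259) = -31640 - (-667/48 - 4*I*√259) = -31640 + (667/48 + 4*I*√259) = -1518053/48 + 4*I*√259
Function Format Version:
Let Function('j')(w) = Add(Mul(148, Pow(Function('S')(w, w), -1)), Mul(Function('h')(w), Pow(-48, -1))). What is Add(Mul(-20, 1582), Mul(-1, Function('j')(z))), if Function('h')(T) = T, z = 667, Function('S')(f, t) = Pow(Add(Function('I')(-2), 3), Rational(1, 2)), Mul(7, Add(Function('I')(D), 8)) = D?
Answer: Add(Rational(-1518053, 48), Mul(4, I, Pow(259, Rational(1, 2)))) ≈ Add(-31626., Mul(64.374, I))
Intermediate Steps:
Function('I')(D) = Add(-8, Mul(Rational(1, 7), D))
Function('S')(f, t) = Mul(Rational(1, 7), I, Pow(259, Rational(1, 2))) (Function('S')(f, t) = Pow(Add(Add(-8, Mul(Rational(1, 7), -2)), 3), Rational(1, 2)) = Pow(Add(Add(-8, Rational(-2, 7)), 3), Rational(1, 2)) = Pow(Add(Rational(-58, 7), 3), Rational(1, 2)) = Pow(Rational(-37, 7), Rational(1, 2)) = Mul(Rational(1, 7), I, Pow(259, Rational(1, 2))))
Function('j')(w) = Add(Mul(Rational(-1, 48), w), Mul(-4, I, Pow(259, Rational(1, 2)))) (Function('j')(w) = Add(Mul(148, Pow(Mul(Rational(1, 7), I, Pow(259, Rational(1, 2))), -1)), Mul(w, Pow(-48, -1))) = Add(Mul(148, Mul(Rational(-1, 37), I, Pow(259, Rational(1, 2)))), Mul(w, Rational(-1, 48))) = Add(Mul(-4, I, Pow(259, Rational(1, 2))), Mul(Rational(-1, 48), w)) = Add(Mul(Rational(-1, 48), w), Mul(-4, I, Pow(259, Rational(1, 2)))))
Add(Mul(-20, 1582), Mul(-1, Function('j')(z))) = Add(Mul(-20, 1582), Mul(-1, Add(Mul(Rational(-1, 48), 667), Mul(-4, I, Pow(259, Rational(1, 2)))))) = Add(-31640, Mul(-1, Add(Rational(-667, 48), Mul(-4, I, Pow(259, Rational(1, 2)))))) = Add(-31640, Add(Rational(667, 48), Mul(4, I, Pow(259, Rational(1, 2))))) = Add(Rational(-1518053, 48), Mul(4, I, Pow(259, Rational(1, 2))))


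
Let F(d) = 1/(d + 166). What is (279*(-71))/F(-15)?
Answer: -2991159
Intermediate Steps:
F(d) = 1/(166 + d)
(279*(-71))/F(-15) = (279*(-71))/(1/(166 - 15)) = -19809/(1/151) = -19809/1/151 = -19809*151 = -2991159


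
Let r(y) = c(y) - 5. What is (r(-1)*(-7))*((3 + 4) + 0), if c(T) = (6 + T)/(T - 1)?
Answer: 735/2 ≈ 367.50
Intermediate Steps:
c(T) = (6 + T)/(-1 + T)
r(y) = -5 + (6 + y)/(-1 + y) (r(y) = (6 + y)/(-1 + y) - 5 = -5 + (6 + y)/(-1 + y))
(r(-1)*(-7))*((3 + 4) + 0) = (((11 - 4*(-1))/(-1 - 1))*(-7))*((3 + 4) + 0) = (((11 + 4)/(-2))*(-7))*(7 + 0) = (-½*15*(-7))*7 = -15/2*(-7)*7 = (105/2)*7 = 735/2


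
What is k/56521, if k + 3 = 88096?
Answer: 88093/56521 ≈ 1.5586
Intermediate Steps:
k = 88093 (k = -3 + 88096 = 88093)
k/56521 = 88093/56521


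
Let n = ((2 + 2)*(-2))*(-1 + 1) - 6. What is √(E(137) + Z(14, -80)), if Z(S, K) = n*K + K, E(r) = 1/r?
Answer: 3*√834193/137 ≈ 20.000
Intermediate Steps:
n = -6 (n = (4*(-2))*0 - 6 = -8*0 - 6 = 0 - 6 = -6)
Z(S, K) = -5*K (Z(S, K) = -6*K + K = -5*K)
√(E(137) + Z(14, -80)) = √(1/137 - 5*(-80)) = √(1/137 + 400) = √(54801/137) = 3*√834193/137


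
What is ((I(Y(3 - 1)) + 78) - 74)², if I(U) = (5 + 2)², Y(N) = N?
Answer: 2809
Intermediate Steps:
I(U) = 49 (I(U) = 7² = 49)
((I(Y(3 - 1)) + 78) - 74)² = ((49 + 78) - 74)² = (127 - 74)² = 53² = 2809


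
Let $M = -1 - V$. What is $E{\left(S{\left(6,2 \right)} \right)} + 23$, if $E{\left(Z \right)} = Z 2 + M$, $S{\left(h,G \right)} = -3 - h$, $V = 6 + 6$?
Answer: $-8$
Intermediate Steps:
$V = 12$
$M = -13$ ($M = -1 - 12 = -13$)
$E{\left(Z \right)} = -13 + 2 Z$ ($E{\left(Z \right)} = Z 2 - 13 = 2 Z - 13 = -13 + 2 Z$)
$E{\left(S{\left(6,2 \right)} \right)} + 23 = \left(-13 + 2 \left(-3 - 6\right)\right) + 23 = \left(-13 + 2 \left(-9\right)\right) + 23 = \left(-13 - 18\right) + 23 = -31 + 23 = -8$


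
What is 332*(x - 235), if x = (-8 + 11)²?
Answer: -75032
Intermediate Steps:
x = 9 (x = 3² = 9)
332*(x - 235) = 332*(9 - 235) = 332*(-226) = -75032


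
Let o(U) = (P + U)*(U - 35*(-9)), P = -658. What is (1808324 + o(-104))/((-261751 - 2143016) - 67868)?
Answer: -1647542/2472635 ≈ -0.66631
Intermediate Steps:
o(U) = (-658 + U)*(315 + U) (o(U) = (-658 + U)*(U - 35*(-9)) = (-658 + U)*(U + 315) = (-658 + U)*(315 + U))
(1808324 + o(-104))/((-261751 - 2143016) - 67868) = (1808324 + (-207270 + (-104)² - 343*(-104)))/((-261751 - 2143016) - 67868) = (1808324 + (-207270 + 10816 + 35672))/(-2404767 - 67868) = (1808324 - 160782)/(-2472635) = 1647542*(-1/2472635) = -1647542/2472635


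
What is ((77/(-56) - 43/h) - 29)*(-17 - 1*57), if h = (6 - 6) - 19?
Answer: 158101/76 ≈ 2080.3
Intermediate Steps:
h = -19 (h = 0 - 19 = -19)
((77/(-56) - 43/h) - 29)*(-17 - 1*57) = ((77/(-56) - 43/(-19)) - 29)*(-17 - 1*57) = ((77*(-1/56) - 43*(-1/19)) - 29)*(-17 - 57) = ((-11/8 + 43/19) - 29)*(-74) = (135/152 - 29)*(-74) = -4273/152*(-74) = 158101/76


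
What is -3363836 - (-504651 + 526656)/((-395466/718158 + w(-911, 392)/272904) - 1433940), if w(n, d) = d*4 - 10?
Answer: -15755950596221874034472/4683923552783353 ≈ -3.3638e+6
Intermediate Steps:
w(n, d) = -10 + 4*d (w(n, d) = 4*d - 10 = -10 + 4*d)
-3363836 - (-504651 + 526656)/((-395466/718158 + w(-911, 392)/272904) - 1433940) = -3363836 - (-504651 + 526656)/((-395466/718158 + (-10 + 4*392)/272904) - 1433940) = -3363836 - 22005/((-395466*1/718158 + (-10 + 1568)*(1/272904)) - 1433940) = -3363836 - 22005/((-65911/119693 + 1558*(1/272904)) - 1433940) = -3363836 - 22005/((-65911/119693 + 779/136452) - 1433940) = -3363836 - 22005/(-8900446925/16332349236 - 1433940) = -3363836 - 22005/(-23419617763916765/16332349236) = -3363836 - 22005*(-16332349236)/23419617763916765 = -3363836 - 1*(-71878668987636/4683923552783353) = -3363836 + 71878668987636/4683923552783353 = -15755950596221874034472/4683923552783353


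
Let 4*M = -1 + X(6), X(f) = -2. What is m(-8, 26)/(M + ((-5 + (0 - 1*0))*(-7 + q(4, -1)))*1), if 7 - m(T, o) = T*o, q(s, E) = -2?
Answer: 860/177 ≈ 4.8588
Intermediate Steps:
M = -¾ (M = (-1 - 2)/4 = (¼)*(-3) = -¾ ≈ -0.75000)
m(T, o) = 7 - T*o
m(-8, 26)/(M + ((-5 + (0 - 1*0))*(-7 + q(4, -1)))*1) = (7 - 1*(-8)*26)/(-¾ + ((-5 + (0 - 1*0))*(-7 - 2))*1) = (7 + 208)/(-¾ + ((-5 + (0 + 0))*(-9))*1) = 215/(-¾ + ((-5 + 0)*(-9))*1) = 215/(-¾ - 5*(-9)*1) = 215/(-¾ + 45*1) = 215/(-¾ + 45) = 215/(177/4) = 215*(4/177) = 860/177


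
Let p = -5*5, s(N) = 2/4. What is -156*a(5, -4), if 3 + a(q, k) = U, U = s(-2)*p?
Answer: 2418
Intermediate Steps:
s(N) = 1/2 (s(N) = 2*(1/4) = 1/2)
p = -25
U = -25/2 (U = (1/2)*(-25) = -25/2 ≈ -12.500)
a(q, k) = -31/2 (a(q, k) = -3 - 25/2 = -31/2)
-156*a(5, -4) = -156*(-31/2) = 2418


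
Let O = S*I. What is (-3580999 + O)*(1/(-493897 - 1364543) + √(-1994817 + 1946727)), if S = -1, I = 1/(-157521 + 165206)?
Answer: 2293331443/1190175950 - 27519977316*I*√48090/7685 ≈ 1.9269 - 7.8529e+8*I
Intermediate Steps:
I = 1/7685 ≈ 0.00013012
O = -1/7685 (O = -1*1/7685 = -1/7685 ≈ -0.00013012)
(-3580999 + O)*(1/(-493897 - 1364543) + √(-1994817 + 1946727)) = (-3580999 - 1/7685)*(1/(-493897 - 1364543) + √(-1994817 + 1946727)) = -27519977316*(1/(-1858440) + √(-48090))/7685 = -27519977316*(-1/1858440 + I*√48090)/7685 = 2293331443/1190175950 - 27519977316*I*√48090/7685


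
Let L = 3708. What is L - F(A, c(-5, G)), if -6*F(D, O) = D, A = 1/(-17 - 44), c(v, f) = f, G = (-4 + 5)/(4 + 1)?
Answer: 1357127/366 ≈ 3708.0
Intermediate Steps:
G = ⅕ (G = 1/5 = 1*(⅕) = ⅕ ≈ 0.20000)
A = -1/61 (A = 1/(-61) = -1/61 ≈ -0.016393)
F(D, O) = -D/6
L - F(A, c(-5, G)) = 3708 - (-1)*(-1)/(6*61) = 3708 - 1*1/366 = 3708 - 1/366 = 1357127/366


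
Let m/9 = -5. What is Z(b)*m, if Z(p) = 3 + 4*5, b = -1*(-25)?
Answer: -1035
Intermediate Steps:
m = -45 (m = 9*(-5) = -45)
b = 25
Z(p) = 23 (Z(p) = 3 + 20 = 23)
Z(b)*m = 23*(-45) = -1035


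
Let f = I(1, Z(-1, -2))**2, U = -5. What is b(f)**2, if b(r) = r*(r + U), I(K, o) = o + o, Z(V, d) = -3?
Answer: 1245456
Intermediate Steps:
I(K, o) = 2*o
f = 36 (f = (2*(-3))**2 = (-6)**2 = 36)
b(r) = r*(-5 + r) (b(r) = r*(r - 5) = r*(-5 + r))
b(f)**2 = (36*(-5 + 36))**2 = (36*31)**2 = 1116**2 = 1245456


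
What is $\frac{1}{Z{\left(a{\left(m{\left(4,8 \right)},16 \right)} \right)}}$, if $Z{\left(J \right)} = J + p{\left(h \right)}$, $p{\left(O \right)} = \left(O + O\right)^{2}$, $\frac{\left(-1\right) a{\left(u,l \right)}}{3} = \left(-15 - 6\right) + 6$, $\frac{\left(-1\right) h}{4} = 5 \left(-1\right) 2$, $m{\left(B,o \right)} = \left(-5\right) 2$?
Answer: $\frac{1}{6445} \approx 0.00015516$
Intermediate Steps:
$m{\left(B,o \right)} = -10$
$h = 40$ ($h = - 4 \cdot 5 \left(-1\right) 2 = - 4 \left(\left(-5\right) 2\right) = \left(-4\right) \left(-10\right) = 40$)
$a{\left(u,l \right)} = 45$ ($a{\left(u,l \right)} = - 3 \left(\left(-15 - 6\right) + 6\right) = - 3 \left(-21 + 6\right) = \left(-3\right) \left(-15\right) = 45$)
$p{\left(O \right)} = 4 O^{2}$ ($p{\left(O \right)} = \left(2 O\right)^{2} = 4 O^{2}$)
$Z{\left(J \right)} = 6400 + J$ ($Z{\left(J \right)} = J + 4 \cdot 40^{2} = J + 4 \cdot 1600 = J + 6400 = 6400 + J$)
$\frac{1}{Z{\left(a{\left(m{\left(4,8 \right)},16 \right)} \right)}} = \frac{1}{6400 + 45} = \frac{1}{6445}$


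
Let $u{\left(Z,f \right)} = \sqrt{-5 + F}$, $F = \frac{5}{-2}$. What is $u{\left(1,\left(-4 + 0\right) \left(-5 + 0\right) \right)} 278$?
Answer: $139 i \sqrt{30} \approx 761.33 i$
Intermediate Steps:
$F = - \frac{5}{2}$ ($F = 5 \left(- \frac{1}{2}\right) = - \frac{5}{2} \approx -2.5$)
$u{\left(Z,f \right)} = \frac{i \sqrt{30}}{2}$ ($u{\left(Z,f \right)} = \sqrt{-5 - \frac{5}{2}} = \sqrt{- \frac{15}{2}} = \frac{i \sqrt{30}}{2}$)
$u{\left(1,\left(-4 + 0\right) \left(-5 + 0\right) \right)} 278 = \frac{i \sqrt{30}}{2} \cdot 278 = 139 i \sqrt{30}$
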